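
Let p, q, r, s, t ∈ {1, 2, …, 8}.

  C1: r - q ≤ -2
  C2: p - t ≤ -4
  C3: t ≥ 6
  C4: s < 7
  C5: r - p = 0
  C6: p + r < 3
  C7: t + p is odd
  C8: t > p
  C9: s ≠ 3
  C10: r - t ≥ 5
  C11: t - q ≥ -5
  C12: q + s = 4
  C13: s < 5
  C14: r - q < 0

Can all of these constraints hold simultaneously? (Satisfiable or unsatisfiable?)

Constraints 1, 10, and 11 give q − r ≥ 2, r − t ≥ 5, t − q ≥ -5.
Adding all 3 inequalities: the left sides telescope to 0, and the right sides sum to 2 + 5 + (-5) = 2. So 0 ≥ 2, which is false.

Unsatisfiable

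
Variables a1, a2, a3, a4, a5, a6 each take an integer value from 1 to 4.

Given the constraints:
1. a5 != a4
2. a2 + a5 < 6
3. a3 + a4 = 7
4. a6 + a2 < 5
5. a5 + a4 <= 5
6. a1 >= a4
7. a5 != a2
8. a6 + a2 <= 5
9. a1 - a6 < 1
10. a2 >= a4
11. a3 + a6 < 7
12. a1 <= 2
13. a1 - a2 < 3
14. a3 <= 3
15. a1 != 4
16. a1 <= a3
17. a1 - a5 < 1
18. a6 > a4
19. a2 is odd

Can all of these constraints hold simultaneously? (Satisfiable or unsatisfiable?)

From constraint 14: a3 ≤ 3. From constraints 6 and 12: a4 ≤ a1 ≤ 2. Hence a3 + a4 ≤ 5. But constraint 3 requires a3 + a4 = 7, and 7 > 5. Contradiction.

Unsatisfiable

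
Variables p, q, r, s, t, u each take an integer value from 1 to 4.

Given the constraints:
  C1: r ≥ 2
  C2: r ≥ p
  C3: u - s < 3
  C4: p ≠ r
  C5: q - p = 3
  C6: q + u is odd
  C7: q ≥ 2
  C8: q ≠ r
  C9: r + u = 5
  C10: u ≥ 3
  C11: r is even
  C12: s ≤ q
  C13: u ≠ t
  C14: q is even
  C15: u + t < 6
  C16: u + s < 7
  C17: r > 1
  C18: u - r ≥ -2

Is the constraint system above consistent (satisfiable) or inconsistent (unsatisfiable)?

Try p = 1, q = 4, r = 2, s = 2, t = 2, u = 3.
Check constraint 3: u - s = 1; constraint 5: q - p = 3. The remaining constraints are straightforward to verify.

Satisfiable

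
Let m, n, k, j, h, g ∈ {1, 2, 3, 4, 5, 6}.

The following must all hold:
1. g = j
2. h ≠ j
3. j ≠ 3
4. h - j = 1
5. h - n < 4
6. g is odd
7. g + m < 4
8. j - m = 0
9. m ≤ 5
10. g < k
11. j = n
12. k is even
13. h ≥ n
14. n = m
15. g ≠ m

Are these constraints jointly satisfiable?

Unsatisfiable

From constraints 1, 11, and 14, g = j = n = m, so g = m. But constraint 15 says g ≠ m. Contradiction.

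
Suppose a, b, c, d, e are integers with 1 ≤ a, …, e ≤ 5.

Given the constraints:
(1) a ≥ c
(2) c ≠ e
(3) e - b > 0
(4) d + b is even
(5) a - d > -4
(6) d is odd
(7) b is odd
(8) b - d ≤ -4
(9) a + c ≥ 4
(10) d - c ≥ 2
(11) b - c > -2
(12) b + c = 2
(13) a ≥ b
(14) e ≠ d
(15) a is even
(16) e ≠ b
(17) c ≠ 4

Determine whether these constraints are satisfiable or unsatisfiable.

Satisfiable

One satisfying assignment is a = 4, b = 1, c = 1, d = 5, e = 3.
For the less obvious constraints — constraint 3: e - b = 2; constraint 5: a - d = -1; constraint 8: b - d = -4 — and the others hold by inspection.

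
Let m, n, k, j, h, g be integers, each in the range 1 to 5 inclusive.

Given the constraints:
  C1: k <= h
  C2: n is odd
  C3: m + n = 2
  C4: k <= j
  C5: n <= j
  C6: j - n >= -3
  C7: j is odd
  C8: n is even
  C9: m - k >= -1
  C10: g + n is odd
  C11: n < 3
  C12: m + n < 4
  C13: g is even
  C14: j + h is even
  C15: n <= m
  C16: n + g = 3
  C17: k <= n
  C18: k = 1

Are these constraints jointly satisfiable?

Constraint 13 makes g even and constraint 8 makes n even, so g + n must be even. Constraint 10 says g + n is odd — contradiction.

Unsatisfiable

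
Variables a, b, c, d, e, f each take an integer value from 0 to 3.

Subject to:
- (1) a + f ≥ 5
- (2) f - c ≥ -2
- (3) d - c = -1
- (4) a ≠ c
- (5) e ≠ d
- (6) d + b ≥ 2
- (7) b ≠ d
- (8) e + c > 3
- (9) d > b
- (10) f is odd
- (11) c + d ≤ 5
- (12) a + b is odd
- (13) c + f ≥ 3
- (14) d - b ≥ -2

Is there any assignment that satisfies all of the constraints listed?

Satisfiable

Setting (a, b, c, d, e, f) = (2, 1, 3, 2, 3, 3) satisfies everything: constraint 1: a + f = 5; constraint 2: f - c = 0; constraint 3: d - c = -1, and the others follow.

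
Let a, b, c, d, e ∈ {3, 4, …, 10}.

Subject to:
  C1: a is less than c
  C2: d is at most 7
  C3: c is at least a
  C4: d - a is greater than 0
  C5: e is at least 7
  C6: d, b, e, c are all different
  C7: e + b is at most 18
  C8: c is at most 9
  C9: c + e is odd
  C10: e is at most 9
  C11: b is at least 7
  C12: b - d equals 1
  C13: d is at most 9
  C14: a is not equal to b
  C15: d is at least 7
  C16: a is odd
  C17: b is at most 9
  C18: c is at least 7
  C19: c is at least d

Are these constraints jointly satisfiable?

Unsatisfiable

Constraints 5, 8, 10, 11, 13, 15, 17, and 18 confine each of d, b, e, c to the 3 values {7, …, 9}.
Constraint 6 requires all 4 of them to be distinct, but only 3 values are available — impossible by the pigeonhole principle.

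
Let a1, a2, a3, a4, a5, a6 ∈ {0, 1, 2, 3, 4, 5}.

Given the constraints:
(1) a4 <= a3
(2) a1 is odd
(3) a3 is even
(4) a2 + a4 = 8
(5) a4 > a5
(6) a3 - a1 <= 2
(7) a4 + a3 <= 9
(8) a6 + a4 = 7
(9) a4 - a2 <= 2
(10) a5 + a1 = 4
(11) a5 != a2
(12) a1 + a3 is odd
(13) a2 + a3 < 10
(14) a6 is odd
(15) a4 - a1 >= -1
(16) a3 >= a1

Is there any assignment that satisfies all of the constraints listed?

Satisfiable

The assignment a1 = 3, a2 = 4, a3 = 4, a4 = 4, a5 = 1, a6 = 3 works:
  constraint 4 holds since a2 + a4 = 8.
  constraint 6 holds since a3 - a1 = 1.
  constraint 7 holds since a4 + a3 = 8.
The rest check out directly.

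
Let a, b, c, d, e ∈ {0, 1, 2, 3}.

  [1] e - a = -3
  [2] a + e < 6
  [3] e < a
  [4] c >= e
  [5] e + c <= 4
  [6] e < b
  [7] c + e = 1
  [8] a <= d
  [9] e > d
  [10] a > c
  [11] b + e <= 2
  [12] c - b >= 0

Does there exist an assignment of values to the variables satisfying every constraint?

Constraints 6, 8, 9, 10, and 12 give b ≤ c, c < a, a ≤ d, d < e, e < b. Chaining: b ≤ c < a ≤ d < e < b, which forces b < b — impossible.

Unsatisfiable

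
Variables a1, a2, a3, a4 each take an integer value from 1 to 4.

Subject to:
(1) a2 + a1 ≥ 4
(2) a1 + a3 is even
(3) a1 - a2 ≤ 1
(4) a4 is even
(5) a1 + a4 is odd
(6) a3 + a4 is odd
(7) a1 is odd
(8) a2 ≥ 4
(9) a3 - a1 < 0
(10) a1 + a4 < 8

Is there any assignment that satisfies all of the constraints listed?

Take a1 = 3, a2 = 4, a3 = 1, a4 = 2. Then constraint 1: a2 + a1 = 7; constraint 3: a1 - a2 = -1; constraint 9: a3 - a1 = -2, and every other listed constraint is also met.

Satisfiable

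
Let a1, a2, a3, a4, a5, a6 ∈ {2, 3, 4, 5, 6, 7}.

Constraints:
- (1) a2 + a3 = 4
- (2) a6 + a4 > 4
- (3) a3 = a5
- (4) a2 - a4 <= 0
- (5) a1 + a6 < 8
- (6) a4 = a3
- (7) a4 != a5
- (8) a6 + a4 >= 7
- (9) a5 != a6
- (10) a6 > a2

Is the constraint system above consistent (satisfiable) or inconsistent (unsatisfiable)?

Unsatisfiable

From constraints 3 and 6, a4 = a3 = a5, so a4 = a5. But constraint 7 says a4 ≠ a5. Contradiction.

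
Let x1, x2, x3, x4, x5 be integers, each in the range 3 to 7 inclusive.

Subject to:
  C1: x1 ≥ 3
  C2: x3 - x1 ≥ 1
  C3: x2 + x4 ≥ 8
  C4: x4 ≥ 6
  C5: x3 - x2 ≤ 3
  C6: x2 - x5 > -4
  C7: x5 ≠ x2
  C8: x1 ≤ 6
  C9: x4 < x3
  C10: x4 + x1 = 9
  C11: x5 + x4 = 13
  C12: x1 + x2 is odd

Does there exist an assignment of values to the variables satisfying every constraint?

Take x1 = 3, x2 = 4, x3 = 7, x4 = 6, x5 = 7. Then constraint 2: x3 - x1 = 4; constraint 3: x2 + x4 = 10; constraint 5: x3 - x2 = 3, and every other listed constraint is also met.

Satisfiable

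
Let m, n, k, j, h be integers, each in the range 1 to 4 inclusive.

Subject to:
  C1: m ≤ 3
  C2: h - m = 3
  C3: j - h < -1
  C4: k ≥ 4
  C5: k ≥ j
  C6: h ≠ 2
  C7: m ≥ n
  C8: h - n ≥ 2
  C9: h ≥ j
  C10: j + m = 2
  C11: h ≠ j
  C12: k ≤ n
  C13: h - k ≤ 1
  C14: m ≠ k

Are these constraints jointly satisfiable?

From constraints 4 and 12: n ≥ k and k ≥ 4, so n ≥ 4. From constraints 1 and 7: n ≤ m and m ≤ 3, so n ≤ 3. But 3 < 4, so no value of n works.

Unsatisfiable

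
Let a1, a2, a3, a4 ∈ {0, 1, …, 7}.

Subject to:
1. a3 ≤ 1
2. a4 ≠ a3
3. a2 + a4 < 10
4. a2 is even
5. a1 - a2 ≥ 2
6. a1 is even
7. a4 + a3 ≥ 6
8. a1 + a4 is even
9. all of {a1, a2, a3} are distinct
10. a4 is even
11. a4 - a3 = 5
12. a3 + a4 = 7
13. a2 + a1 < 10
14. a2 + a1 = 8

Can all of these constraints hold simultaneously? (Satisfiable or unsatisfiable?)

The assignment a1 = 6, a2 = 2, a3 = 1, a4 = 6 works:
  constraint 3 holds since a2 + a4 = 8.
  constraint 5 holds since a1 - a2 = 4.
The rest check out directly.

Satisfiable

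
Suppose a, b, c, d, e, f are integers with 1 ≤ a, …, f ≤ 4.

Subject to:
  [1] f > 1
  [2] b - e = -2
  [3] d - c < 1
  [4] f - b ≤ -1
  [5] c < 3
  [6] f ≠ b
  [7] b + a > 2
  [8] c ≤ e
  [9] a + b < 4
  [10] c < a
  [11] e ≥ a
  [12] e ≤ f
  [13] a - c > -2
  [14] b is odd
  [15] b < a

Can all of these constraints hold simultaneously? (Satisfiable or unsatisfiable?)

Constraints 4, 11, 12, and 15 give f < b, b < a, a ≤ e, e ≤ f. Chaining: f < b < a ≤ e ≤ f, which forces f < f — impossible.

Unsatisfiable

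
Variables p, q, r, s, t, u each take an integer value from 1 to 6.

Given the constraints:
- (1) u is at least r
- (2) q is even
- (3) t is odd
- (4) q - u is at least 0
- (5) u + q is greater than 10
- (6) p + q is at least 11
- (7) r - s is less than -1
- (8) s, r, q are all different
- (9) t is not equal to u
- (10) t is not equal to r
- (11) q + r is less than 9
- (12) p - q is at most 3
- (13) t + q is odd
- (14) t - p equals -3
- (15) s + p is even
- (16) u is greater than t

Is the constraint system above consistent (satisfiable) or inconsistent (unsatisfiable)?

Satisfiable

Setting (p, q, r, s, t, u) = (6, 6, 2, 4, 3, 5) satisfies everything: constraint 4: q - u = 1; constraint 5: u + q = 11, and the others follow.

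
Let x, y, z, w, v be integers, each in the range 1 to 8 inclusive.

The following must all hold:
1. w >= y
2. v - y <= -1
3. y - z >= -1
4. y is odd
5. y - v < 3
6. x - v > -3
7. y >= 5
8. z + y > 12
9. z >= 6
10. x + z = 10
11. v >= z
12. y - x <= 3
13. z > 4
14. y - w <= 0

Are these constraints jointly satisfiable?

Satisfiable

Try x = 4, y = 7, z = 6, w = 8, v = 6.
Check constraint 2: v - y = -1; constraint 3: y - z = 1. The remaining constraints are straightforward to verify.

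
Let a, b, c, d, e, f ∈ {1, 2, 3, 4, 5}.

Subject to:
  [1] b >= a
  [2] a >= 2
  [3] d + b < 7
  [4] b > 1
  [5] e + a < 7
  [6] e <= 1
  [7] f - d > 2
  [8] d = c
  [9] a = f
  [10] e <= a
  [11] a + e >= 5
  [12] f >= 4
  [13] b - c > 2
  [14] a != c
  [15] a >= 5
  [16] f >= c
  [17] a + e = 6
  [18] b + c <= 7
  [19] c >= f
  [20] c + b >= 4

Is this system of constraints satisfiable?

From constraints 1 and 15: b ≥ a ≥ 5. From constraints 12 and 19: c ≥ f ≥ 4. Hence b + c ≥ 9. But constraint 18 requires b + c ≤ 7, and 7 < 9. Contradiction.

Unsatisfiable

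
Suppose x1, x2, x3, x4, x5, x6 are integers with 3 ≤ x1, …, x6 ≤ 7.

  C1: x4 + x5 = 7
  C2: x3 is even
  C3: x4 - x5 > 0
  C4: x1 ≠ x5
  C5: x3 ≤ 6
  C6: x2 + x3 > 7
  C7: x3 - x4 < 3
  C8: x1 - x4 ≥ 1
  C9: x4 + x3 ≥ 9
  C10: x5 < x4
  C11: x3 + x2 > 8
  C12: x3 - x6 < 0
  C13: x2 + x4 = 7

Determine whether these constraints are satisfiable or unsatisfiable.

Take x1 = 5, x2 = 3, x3 = 6, x4 = 4, x5 = 3, x6 = 7. Then constraint 1: x4 + x5 = 7; constraint 3: x4 - x5 = 1, and every other listed constraint is also met.

Satisfiable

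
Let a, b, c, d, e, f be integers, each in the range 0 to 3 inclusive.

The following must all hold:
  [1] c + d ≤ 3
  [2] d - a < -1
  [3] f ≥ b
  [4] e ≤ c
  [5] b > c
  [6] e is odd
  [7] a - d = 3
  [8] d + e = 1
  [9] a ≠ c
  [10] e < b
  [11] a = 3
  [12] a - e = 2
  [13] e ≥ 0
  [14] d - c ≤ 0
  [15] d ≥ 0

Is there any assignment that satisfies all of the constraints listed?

Satisfiable

Setting (a, b, c, d, e, f) = (3, 3, 2, 0, 1, 3) satisfies everything: constraint 1: c + d = 2; constraint 2: d - a = -3; constraint 7: a - d = 3, and the others follow.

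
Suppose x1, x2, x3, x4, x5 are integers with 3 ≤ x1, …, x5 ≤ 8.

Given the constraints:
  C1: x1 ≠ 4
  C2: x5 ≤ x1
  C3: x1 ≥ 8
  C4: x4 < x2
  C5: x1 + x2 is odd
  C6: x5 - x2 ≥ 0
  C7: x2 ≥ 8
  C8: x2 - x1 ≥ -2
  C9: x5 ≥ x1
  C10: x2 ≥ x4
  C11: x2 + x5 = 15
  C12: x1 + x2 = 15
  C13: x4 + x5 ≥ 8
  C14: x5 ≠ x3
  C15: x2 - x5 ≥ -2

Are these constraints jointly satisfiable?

From constraint 7: x2 ≥ 8. From constraints 3 and 9: x5 ≥ x1 ≥ 8. Hence x2 + x5 ≥ 16. But constraint 11 requires x2 + x5 = 15, and 15 < 16. Contradiction.

Unsatisfiable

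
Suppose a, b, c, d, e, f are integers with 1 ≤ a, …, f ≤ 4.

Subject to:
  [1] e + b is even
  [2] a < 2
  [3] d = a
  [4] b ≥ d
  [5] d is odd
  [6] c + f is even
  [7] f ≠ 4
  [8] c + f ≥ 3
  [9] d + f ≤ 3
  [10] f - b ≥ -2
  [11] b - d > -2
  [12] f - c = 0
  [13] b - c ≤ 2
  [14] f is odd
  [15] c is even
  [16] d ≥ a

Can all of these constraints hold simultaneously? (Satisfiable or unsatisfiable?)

Unsatisfiable

Constraint 15 makes c even and constraint 14 makes f odd, so c + f must be odd. Constraint 6 says c + f is even — contradiction.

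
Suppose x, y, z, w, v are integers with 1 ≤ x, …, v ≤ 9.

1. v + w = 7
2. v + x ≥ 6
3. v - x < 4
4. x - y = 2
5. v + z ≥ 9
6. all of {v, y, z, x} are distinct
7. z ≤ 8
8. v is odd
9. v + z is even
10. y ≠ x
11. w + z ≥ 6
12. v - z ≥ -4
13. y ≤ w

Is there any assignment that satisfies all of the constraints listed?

Take x = 3, y = 1, z = 7, w = 2, v = 5. Then constraint 1: v + w = 7; constraint 2: v + x = 8, and every other listed constraint is also met.

Satisfiable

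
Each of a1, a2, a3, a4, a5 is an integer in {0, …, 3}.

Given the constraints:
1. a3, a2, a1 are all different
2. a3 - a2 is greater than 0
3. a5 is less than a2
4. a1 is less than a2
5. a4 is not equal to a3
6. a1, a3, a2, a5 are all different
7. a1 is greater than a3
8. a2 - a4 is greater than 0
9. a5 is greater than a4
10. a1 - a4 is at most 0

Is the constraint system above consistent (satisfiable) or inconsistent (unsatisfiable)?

Unsatisfiable

Constraints 2, 3, 7, 9, and 10 give a4 < a5, a5 < a2, a2 < a3, a3 < a1, a1 ≤ a4. Chaining: a4 < a5 < a2 < a3 < a1 ≤ a4, which forces a4 < a4 — impossible.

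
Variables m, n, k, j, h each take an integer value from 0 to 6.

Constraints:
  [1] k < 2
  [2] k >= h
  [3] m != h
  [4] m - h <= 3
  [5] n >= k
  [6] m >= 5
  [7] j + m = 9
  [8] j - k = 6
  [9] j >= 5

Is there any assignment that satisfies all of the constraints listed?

From constraint 9: j ≥ 5. From constraint 6: m ≥ 5. Hence j + m ≥ 10. But constraint 7 requires j + m = 9, and 9 < 10. Contradiction.

Unsatisfiable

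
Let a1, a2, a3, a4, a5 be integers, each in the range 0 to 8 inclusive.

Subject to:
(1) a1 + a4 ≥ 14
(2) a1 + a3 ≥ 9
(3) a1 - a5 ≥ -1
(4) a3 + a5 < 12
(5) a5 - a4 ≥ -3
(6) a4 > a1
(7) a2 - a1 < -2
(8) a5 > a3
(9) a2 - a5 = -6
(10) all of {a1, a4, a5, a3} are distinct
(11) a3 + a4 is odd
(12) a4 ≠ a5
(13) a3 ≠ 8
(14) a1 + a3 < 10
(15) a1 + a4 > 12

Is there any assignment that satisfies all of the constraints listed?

Satisfiable

Try a1 = 6, a2 = 1, a3 = 3, a4 = 8, a5 = 7.
Check constraint 1: a1 + a4 = 14; constraint 2: a1 + a3 = 9. The remaining constraints are straightforward to verify.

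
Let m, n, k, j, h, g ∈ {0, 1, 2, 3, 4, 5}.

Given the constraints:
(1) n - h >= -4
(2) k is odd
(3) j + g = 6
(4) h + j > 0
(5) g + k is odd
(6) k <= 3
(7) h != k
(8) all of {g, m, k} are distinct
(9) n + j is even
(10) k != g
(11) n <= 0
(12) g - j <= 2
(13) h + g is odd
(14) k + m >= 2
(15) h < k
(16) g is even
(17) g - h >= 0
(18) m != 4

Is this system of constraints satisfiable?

Satisfiable

Try m = 1, n = 0, k = 3, j = 2, h = 1, g = 4.
Check constraint 1: n - h = -1; constraint 3: j + g = 6. The remaining constraints are straightforward to verify.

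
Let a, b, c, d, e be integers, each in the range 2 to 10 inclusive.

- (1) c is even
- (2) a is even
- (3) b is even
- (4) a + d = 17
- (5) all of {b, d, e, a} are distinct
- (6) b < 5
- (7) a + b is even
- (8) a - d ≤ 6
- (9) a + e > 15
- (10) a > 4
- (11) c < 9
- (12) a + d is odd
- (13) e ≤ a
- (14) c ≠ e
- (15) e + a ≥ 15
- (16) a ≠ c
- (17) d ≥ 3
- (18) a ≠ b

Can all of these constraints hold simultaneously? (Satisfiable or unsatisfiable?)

Satisfiable

Setting (a, b, c, d, e) = (10, 4, 6, 7, 8) satisfies everything: constraint 4: a + d = 17; constraint 8: a - d = 3; constraint 9: a + e = 18, and the others follow.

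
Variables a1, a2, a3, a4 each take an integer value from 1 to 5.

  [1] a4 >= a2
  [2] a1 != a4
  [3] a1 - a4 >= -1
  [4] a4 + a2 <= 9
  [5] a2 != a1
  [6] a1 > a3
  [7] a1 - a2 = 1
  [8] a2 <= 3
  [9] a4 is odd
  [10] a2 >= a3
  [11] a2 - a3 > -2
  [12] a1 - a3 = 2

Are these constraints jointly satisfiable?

One satisfying assignment is a1 = 4, a2 = 3, a3 = 2, a4 = 3.
For the less obvious constraints — constraint 3: a1 - a4 = 1; constraint 4: a4 + a2 = 6; constraint 7: a1 - a2 = 1 — and the others hold by inspection.

Satisfiable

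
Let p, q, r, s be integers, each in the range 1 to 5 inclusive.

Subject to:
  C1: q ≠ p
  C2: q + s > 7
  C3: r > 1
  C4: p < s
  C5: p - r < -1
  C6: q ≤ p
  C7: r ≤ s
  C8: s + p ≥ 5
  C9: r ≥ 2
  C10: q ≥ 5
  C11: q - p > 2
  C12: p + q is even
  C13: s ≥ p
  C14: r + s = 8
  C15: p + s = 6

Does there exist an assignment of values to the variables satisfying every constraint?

Unsatisfiable

From constraints 6 and 10: p ≥ q ≥ 5. From constraints 7 and 9: s ≥ r ≥ 2. Hence p + s ≥ 7. But constraint 15 requires p + s = 6, and 6 < 7. Contradiction.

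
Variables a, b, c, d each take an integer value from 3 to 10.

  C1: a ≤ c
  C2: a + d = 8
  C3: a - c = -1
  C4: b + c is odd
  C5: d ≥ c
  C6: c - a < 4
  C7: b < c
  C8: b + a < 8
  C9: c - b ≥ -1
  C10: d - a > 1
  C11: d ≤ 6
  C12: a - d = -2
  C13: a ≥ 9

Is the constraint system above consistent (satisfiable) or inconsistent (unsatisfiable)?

Unsatisfiable

From constraints 1 and 13: c ≥ a and a ≥ 9, so c ≥ 9. From constraints 5 and 11: c ≤ d and d ≤ 6, so c ≤ 6. But 6 < 9, so no value of c works.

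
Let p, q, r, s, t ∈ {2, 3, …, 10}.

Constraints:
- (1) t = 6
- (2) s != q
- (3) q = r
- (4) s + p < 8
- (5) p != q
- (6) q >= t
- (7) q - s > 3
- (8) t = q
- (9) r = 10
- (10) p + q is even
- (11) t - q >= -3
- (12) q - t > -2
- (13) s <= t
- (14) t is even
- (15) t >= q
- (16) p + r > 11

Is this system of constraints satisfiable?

Unsatisfiable

Constraint 1 fixes t = 6 and constraint 9 fixes r = 10. Constraints 3 and 8 give t = q = r, so t = r. But 6 ≠ 10 — contradiction.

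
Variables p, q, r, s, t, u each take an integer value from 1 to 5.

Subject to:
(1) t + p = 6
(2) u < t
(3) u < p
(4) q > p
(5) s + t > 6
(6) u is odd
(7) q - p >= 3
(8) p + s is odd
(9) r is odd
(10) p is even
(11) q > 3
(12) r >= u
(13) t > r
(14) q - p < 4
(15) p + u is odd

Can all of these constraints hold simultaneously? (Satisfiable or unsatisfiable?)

Satisfiable

One satisfying assignment is p = 2, q = 5, r = 1, s = 5, t = 4, u = 1.
For the less obvious constraints — constraint 1: t + p = 6; constraint 5: s + t = 9; constraint 7: q - p = 3 — and the others hold by inspection.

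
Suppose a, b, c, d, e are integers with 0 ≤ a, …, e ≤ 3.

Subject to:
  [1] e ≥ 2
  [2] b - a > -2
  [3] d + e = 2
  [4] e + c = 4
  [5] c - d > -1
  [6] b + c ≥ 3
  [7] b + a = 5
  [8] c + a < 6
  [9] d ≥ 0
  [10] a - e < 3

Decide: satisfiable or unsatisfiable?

Take a = 3, b = 2, c = 2, d = 0, e = 2. Then constraint 2: b - a = -1; constraint 3: d + e = 2; constraint 4: e + c = 4, and every other listed constraint is also met.

Satisfiable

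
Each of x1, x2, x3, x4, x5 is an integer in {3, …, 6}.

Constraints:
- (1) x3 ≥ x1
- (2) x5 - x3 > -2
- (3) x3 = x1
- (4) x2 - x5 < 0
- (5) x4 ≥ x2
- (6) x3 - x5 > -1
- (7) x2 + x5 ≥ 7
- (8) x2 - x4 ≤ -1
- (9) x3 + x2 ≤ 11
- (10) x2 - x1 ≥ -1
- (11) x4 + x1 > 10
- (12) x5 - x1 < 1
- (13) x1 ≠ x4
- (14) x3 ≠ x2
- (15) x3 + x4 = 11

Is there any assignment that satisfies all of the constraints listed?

Setting (x1, x2, x3, x4, x5) = (5, 4, 5, 6, 5) satisfies everything: constraint 2: x5 - x3 = 0; constraint 4: x2 - x5 = -1, and the others follow.

Satisfiable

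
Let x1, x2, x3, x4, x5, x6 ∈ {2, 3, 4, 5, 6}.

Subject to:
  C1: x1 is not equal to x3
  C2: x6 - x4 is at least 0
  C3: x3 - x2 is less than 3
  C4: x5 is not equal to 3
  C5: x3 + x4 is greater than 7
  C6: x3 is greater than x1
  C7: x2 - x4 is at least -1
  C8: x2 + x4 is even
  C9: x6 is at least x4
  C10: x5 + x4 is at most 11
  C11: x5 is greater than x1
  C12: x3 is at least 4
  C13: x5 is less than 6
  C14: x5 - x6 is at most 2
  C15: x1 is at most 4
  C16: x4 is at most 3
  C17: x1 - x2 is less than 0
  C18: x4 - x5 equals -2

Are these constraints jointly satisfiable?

Satisfiable

Try x1 = 4, x2 = 5, x3 = 5, x4 = 3, x5 = 5, x6 = 4.
Check constraint 2: x6 - x4 = 1; constraint 3: x3 - x2 = 0. The remaining constraints are straightforward to verify.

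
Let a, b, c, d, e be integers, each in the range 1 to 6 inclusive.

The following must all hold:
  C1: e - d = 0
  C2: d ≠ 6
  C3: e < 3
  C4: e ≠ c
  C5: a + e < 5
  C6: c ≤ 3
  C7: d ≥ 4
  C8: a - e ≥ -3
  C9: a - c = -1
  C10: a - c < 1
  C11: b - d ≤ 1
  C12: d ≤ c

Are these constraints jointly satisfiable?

Unsatisfiable

From constraint 7: d ≥ 4. From constraints 6 and 12: d ≤ c and c ≤ 3, so d ≤ 3. But 3 < 4, so no value of d works.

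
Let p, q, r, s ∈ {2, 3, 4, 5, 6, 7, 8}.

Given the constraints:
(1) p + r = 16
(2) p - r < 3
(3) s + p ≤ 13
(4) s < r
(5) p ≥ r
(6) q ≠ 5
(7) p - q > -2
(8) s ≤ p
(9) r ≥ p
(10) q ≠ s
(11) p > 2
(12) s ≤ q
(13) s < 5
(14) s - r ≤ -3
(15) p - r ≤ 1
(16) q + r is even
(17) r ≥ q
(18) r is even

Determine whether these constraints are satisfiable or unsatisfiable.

Setting (p, q, r, s) = (8, 8, 8, 2) satisfies everything: constraint 1: p + r = 16; constraint 2: p - r = 0; constraint 3: s + p = 10, and the others follow.

Satisfiable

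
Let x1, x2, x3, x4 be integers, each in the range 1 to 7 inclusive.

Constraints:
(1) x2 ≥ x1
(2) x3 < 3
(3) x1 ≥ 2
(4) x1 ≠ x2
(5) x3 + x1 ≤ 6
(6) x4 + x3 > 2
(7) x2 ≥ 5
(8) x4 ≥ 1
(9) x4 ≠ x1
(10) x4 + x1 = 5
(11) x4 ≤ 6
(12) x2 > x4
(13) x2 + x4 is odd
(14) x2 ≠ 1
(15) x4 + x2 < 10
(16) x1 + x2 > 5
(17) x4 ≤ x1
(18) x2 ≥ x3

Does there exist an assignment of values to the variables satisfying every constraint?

Satisfiable

Try x1 = 3, x2 = 5, x3 = 1, x4 = 2.
Check constraint 5: x3 + x1 = 4; constraint 6: x4 + x3 = 3. The remaining constraints are straightforward to verify.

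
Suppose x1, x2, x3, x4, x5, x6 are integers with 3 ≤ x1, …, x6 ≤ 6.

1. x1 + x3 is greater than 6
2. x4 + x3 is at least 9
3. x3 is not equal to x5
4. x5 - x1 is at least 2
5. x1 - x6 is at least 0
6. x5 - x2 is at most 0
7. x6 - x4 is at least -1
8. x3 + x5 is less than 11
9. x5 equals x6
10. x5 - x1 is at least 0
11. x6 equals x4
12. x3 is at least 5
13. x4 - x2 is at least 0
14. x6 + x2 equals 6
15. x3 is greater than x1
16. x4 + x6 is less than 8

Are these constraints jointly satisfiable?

Constraints 4, 5, 6, 7, and 13 give x5 − x1 ≥ 2, x1 − x6 ≥ 0, x6 − x4 ≥ -1, x4 − x2 ≥ 0, x2 − x5 ≥ 0.
Adding all 5 inequalities: the left sides telescope to 0, and the right sides sum to 2 + 0 + (-1) + 0 + 0 = 1. So 0 ≥ 1, which is false.

Unsatisfiable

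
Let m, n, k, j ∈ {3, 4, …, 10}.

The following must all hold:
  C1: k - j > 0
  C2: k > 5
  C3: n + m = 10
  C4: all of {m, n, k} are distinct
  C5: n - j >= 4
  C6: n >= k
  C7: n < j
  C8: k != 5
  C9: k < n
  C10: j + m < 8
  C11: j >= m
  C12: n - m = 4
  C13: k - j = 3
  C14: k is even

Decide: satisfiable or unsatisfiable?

Constraints 1, 7, and 9 give k < n, n < j, j < k. Chaining: k < n < j < k, which forces k < k — impossible.

Unsatisfiable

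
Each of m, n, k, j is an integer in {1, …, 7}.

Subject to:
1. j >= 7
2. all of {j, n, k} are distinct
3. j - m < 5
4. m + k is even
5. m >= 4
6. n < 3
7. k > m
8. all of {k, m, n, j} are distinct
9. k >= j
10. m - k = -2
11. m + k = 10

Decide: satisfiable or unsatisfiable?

From constraint 5: m ≥ 4. From constraints 1 and 9: k ≥ j ≥ 7. Hence m + k ≥ 11. But constraint 11 requires m + k = 10, and 10 < 11. Contradiction.

Unsatisfiable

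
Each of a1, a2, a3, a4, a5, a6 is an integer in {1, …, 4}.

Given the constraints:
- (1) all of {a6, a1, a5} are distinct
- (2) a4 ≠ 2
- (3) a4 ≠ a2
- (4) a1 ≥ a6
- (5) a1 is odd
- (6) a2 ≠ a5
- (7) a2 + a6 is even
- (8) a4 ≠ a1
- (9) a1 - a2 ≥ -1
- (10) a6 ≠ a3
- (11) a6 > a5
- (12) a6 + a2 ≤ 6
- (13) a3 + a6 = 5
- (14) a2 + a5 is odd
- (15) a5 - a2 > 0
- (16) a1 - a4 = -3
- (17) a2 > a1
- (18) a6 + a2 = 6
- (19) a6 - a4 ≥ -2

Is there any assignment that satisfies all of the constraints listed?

Unsatisfiable

Constraints 4, 11, 15, and 17 give a2 < a5, a5 < a6, a6 ≤ a1, a1 < a2. Chaining: a2 < a5 < a6 ≤ a1 < a2, which forces a2 < a2 — impossible.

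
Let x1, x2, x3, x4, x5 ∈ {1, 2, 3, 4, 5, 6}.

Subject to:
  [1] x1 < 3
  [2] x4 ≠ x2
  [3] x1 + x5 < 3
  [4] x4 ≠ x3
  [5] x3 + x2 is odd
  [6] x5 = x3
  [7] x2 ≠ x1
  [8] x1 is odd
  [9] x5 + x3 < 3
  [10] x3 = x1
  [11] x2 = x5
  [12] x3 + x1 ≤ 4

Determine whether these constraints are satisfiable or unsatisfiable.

Unsatisfiable

From constraints 6, 10, and 11, x2 = x5 = x3 = x1, so x2 = x1. But constraint 7 says x2 ≠ x1. Contradiction.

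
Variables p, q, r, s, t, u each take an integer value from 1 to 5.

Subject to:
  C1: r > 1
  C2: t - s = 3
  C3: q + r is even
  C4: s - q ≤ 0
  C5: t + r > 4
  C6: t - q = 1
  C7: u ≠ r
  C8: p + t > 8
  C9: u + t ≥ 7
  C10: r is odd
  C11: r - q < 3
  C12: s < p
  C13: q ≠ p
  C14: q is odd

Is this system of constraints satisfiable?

One satisfying assignment is p = 5, q = 3, r = 3, s = 1, t = 4, u = 5.
For the less obvious constraints — constraint 2: t - s = 3; constraint 4: s - q = -2; constraint 5: t + r = 7 — and the others hold by inspection.

Satisfiable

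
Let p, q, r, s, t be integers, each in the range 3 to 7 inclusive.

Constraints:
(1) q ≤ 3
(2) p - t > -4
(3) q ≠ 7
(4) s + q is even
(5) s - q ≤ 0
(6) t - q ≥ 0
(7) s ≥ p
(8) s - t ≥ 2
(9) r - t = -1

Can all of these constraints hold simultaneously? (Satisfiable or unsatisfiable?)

Unsatisfiable

Constraints 5, 6, and 8 give s − t ≥ 2, t − q ≥ 0, q − s ≥ 0.
Adding all 3 inequalities: the left sides telescope to 0, and the right sides sum to 2 + 0 + 0 = 2. So 0 ≥ 2, which is false.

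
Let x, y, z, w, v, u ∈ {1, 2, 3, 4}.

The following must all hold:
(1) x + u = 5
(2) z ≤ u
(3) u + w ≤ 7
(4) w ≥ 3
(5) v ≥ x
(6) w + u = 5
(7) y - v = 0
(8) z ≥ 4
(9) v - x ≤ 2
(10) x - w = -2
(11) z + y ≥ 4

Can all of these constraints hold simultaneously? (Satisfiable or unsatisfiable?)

Unsatisfiable

From constraint 4: w ≥ 3. From constraints 2 and 8: u ≥ z ≥ 4. Hence w + u ≥ 7. But constraint 6 requires w + u = 5, and 5 < 7. Contradiction.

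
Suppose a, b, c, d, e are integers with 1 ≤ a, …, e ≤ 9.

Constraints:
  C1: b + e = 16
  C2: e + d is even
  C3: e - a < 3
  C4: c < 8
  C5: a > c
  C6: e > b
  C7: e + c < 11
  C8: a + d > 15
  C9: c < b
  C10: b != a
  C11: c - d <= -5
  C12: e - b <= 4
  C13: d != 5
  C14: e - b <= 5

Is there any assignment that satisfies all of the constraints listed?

Try a = 9, b = 7, c = 1, d = 9, e = 9.
Check constraint 1: b + e = 16; constraint 3: e - a = 0. The remaining constraints are straightforward to verify.

Satisfiable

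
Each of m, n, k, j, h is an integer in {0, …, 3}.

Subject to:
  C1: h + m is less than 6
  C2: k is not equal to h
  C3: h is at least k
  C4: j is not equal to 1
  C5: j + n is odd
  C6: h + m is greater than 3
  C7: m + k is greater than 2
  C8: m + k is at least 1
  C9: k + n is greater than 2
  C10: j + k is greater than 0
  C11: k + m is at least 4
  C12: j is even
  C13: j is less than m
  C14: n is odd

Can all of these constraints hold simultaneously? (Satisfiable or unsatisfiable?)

Satisfiable

Try m = 2, n = 3, k = 2, j = 0, h = 3.
Check constraint 1: h + m = 5; constraint 6: h + m = 5. The remaining constraints are straightforward to verify.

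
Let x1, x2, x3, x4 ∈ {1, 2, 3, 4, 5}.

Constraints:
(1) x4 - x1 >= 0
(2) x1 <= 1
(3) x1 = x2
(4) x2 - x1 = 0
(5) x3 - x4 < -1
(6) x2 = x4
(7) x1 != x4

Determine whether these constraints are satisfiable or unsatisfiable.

Unsatisfiable

From constraints 3 and 6, x1 = x2 = x4, so x1 = x4. But constraint 7 says x1 ≠ x4. Contradiction.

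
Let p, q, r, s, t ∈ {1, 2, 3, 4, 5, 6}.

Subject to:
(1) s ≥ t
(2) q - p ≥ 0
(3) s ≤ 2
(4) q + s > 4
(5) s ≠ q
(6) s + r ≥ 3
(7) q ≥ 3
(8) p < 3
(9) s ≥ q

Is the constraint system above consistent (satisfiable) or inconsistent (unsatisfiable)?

Unsatisfiable

From constraint 7: q ≥ 3. From constraints 3 and 9: q ≤ s and s ≤ 2, so q ≤ 2. But 2 < 3, so no value of q works.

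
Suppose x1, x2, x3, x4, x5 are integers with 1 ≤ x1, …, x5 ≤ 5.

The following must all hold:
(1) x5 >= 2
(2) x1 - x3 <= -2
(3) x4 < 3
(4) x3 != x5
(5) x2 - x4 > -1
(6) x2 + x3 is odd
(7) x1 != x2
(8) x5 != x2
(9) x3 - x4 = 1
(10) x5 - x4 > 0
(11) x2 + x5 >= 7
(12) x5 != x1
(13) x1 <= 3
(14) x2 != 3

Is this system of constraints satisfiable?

Satisfiable

Setting (x1, x2, x3, x4, x5) = (1, 2, 3, 2, 5) satisfies everything: constraint 2: x1 - x3 = -2; constraint 5: x2 - x4 = 0, and the others follow.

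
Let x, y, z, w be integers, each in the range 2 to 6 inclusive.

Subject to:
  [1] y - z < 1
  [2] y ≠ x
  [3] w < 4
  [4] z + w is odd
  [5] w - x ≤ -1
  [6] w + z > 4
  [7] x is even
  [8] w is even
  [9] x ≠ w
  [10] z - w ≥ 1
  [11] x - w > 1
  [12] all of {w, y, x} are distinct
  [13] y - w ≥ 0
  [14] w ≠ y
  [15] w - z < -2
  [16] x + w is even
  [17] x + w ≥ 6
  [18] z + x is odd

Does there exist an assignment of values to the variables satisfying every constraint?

Satisfiable

One satisfying assignment is x = 6, y = 5, z = 5, w = 2.
For the less obvious constraints — constraint 1: y - z = 0; constraint 5: w - x = -4 — and the others hold by inspection.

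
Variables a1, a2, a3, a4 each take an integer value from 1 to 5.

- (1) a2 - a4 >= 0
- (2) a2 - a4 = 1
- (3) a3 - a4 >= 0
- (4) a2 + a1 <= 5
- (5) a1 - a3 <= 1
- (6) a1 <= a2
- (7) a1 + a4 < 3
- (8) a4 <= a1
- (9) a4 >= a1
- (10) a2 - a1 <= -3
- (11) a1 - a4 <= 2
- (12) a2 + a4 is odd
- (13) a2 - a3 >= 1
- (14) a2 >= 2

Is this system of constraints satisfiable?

Constraints 3, 10, 11, and 13 give a3 − a4 ≥ 0, a4 − a1 ≥ -2, a1 − a2 ≥ 3, a2 − a3 ≥ 1.
Adding all 4 inequalities: the left sides telescope to 0, and the right sides sum to 0 + (-2) + 3 + 1 = 2. So 0 ≥ 2, which is false.

Unsatisfiable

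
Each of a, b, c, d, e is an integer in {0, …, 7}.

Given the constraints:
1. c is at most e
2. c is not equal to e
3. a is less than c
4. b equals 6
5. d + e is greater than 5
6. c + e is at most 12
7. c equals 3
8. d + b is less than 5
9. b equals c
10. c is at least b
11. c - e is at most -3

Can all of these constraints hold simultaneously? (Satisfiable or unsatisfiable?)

Constraint 4 fixes b = 6 and constraint 7 fixes c = 3, but constraint 9 requires b = c. Since 6 ≠ 3, contradiction.

Unsatisfiable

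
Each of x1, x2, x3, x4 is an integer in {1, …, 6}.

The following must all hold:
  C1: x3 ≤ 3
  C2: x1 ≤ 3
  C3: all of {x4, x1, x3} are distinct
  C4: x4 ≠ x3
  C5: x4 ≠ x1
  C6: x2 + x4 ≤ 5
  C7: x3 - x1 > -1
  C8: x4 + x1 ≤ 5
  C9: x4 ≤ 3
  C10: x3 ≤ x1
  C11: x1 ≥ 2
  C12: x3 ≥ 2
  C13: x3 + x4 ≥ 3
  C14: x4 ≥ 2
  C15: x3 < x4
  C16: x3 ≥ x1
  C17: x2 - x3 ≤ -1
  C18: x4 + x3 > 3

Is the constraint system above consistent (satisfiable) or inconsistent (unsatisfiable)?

Unsatisfiable

Constraints 1, 2, 9, 11, 12, and 14 confine each of x4, x1, x3 to the 2 values {2, 3}.
Constraint 3 requires all 3 of them to be distinct, but only 2 values are available — impossible by the pigeonhole principle.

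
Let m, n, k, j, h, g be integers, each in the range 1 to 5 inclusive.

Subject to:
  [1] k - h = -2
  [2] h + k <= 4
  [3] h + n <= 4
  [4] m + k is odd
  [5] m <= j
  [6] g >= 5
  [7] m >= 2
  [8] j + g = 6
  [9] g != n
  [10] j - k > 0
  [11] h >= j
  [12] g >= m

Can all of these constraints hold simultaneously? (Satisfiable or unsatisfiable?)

From constraints 5 and 7: j ≥ m ≥ 2. From constraint 6: g ≥ 5. Hence j + g ≥ 7. But constraint 8 requires j + g = 6, and 6 < 7. Contradiction.

Unsatisfiable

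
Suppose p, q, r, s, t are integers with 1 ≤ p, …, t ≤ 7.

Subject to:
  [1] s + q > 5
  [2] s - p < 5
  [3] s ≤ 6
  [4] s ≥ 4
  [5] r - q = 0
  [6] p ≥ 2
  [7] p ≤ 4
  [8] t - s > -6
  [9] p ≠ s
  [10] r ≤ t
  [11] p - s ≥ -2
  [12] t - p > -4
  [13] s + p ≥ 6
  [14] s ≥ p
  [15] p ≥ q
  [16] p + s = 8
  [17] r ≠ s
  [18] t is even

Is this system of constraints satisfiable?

Satisfiable

Try p = 3, q = 2, r = 2, s = 5, t = 2.
Check constraint 1: s + q = 7; constraint 2: s - p = 2; constraint 5: r - q = 0. The remaining constraints are straightforward to verify.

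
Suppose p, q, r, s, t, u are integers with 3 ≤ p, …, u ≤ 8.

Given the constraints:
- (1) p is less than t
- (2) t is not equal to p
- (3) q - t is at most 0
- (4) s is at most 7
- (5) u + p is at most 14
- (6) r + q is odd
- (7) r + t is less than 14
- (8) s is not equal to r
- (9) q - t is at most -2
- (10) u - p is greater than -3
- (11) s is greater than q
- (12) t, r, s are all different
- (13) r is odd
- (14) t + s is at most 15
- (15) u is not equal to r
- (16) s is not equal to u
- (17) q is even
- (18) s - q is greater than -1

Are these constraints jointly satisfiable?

Take p = 6, q = 6, r = 5, s = 7, t = 8, u = 6. Then constraint 3: q - t = -2; constraint 5: u + p = 12; constraint 7: r + t = 13, and every other listed constraint is also met.

Satisfiable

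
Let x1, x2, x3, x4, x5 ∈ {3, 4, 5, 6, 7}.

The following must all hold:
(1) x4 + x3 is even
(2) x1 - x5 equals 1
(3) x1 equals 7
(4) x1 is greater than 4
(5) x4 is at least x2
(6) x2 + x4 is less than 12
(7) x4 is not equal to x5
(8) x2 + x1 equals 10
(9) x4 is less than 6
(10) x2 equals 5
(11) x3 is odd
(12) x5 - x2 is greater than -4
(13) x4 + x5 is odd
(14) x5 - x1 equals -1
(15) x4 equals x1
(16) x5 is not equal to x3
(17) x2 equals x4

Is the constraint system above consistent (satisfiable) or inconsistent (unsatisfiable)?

Unsatisfiable

Constraint 10 fixes x2 = 5 and constraint 3 fixes x1 = 7. Constraints 15 and 17 give x2 = x4 = x1, so x2 = x1. But 5 ≠ 7 — contradiction.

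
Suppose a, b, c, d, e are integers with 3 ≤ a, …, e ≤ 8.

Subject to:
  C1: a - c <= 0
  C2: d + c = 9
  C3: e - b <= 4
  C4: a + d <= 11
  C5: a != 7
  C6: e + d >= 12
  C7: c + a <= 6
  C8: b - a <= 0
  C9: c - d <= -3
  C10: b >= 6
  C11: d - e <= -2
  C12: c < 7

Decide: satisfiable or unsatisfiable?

Constraints 1, 3, 8, 9, and 11 give c − a ≥ 0, a − b ≥ 0, b − e ≥ -4, e − d ≥ 2, d − c ≥ 3.
Adding all 5 inequalities: the left sides telescope to 0, and the right sides sum to 0 + 0 + (-4) + 2 + 3 = 1. So 0 ≥ 1, which is false.

Unsatisfiable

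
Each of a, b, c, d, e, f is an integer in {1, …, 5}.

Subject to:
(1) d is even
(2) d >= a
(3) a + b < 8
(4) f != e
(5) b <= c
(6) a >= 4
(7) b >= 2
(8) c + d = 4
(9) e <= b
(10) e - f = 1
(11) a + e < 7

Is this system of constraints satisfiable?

From constraints 5 and 7: c ≥ b ≥ 2. From constraints 2 and 6: d ≥ a ≥ 4. Hence c + d ≥ 6. But constraint 8 requires c + d = 4, and 4 < 6. Contradiction.

Unsatisfiable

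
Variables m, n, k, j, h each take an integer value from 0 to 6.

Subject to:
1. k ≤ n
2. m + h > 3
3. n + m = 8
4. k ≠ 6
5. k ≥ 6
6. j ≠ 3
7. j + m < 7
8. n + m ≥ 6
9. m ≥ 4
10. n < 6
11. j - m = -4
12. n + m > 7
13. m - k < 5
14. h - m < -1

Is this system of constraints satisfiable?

From constraints 1 and 5: n ≥ k ≥ 6. From constraint 9: m ≥ 4. Hence n + m ≥ 10. But constraint 3 requires n + m = 8, and 8 < 10. Contradiction.

Unsatisfiable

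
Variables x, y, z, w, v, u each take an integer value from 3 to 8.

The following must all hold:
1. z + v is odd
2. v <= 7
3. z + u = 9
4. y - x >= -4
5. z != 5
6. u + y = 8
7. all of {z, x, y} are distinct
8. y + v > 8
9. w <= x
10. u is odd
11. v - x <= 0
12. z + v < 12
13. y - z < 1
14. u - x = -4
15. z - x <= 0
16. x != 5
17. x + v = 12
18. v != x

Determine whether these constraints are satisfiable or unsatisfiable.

Satisfiable

Setting (x, y, z, w, v, u) = (7, 5, 6, 4, 5, 3) satisfies everything: constraint 3: z + u = 9; constraint 4: y - x = -2, and the others follow.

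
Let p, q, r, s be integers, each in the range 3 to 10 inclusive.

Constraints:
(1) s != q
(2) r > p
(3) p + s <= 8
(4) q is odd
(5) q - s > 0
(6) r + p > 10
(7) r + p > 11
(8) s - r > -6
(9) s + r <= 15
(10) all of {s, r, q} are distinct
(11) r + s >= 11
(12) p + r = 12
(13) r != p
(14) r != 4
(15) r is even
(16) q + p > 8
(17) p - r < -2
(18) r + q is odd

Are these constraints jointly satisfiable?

Take p = 4, q = 5, r = 8, s = 4. Then constraint 3: p + s = 8; constraint 5: q - s = 1, and every other listed constraint is also met.

Satisfiable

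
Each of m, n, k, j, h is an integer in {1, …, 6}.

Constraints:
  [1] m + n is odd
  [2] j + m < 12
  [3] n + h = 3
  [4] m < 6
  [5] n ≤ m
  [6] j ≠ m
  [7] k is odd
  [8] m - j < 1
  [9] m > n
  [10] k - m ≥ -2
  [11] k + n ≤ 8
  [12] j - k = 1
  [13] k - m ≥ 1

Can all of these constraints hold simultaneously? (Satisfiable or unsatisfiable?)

The assignment m = 4, n = 1, k = 5, j = 6, h = 2 works:
  constraint 2 holds since j + m = 10.
  constraint 3 holds since n + h = 3.
  constraint 8 holds since m - j = -2.
The rest check out directly.

Satisfiable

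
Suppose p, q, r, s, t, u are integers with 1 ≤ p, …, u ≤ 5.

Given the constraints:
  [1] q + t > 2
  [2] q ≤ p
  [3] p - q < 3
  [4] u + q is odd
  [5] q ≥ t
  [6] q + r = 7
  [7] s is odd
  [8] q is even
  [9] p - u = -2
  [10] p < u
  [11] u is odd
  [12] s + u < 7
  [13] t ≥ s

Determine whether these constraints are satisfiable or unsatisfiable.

The assignment p = 3, q = 2, r = 5, s = 1, t = 2, u = 5 works:
  constraint 1 holds since q + t = 4.
  constraint 3 holds since p - q = 1.
  constraint 6 holds since q + r = 7.
The rest check out directly.

Satisfiable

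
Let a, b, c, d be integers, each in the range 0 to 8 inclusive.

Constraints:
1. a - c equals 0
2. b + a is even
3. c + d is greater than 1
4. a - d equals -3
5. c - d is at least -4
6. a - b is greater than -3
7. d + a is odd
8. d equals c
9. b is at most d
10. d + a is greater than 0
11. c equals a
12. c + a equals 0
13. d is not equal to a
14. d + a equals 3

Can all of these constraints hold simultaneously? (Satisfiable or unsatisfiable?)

From constraints 8 and 11, d = c = a, so d = a. But constraint 13 says d ≠ a. Contradiction.

Unsatisfiable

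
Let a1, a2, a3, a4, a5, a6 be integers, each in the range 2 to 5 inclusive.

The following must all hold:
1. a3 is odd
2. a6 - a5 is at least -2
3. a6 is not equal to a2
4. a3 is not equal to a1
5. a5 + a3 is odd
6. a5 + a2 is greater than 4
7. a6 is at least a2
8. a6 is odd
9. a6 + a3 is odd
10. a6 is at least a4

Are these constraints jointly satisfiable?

Constraint 8 makes a6 odd and constraint 1 makes a3 odd, so a6 + a3 must be even. Constraint 9 says a6 + a3 is odd — contradiction.

Unsatisfiable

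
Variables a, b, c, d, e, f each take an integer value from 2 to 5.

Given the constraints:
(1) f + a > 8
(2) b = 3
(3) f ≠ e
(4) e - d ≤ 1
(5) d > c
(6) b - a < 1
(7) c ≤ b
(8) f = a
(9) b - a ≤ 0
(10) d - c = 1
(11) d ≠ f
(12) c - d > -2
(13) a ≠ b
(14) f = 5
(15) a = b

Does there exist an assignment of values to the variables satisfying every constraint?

Constraint 14 fixes f = 5 and constraint 2 fixes b = 3. Constraints 8 and 15 give f = a = b, so f = b. But 5 ≠ 3 — contradiction.

Unsatisfiable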